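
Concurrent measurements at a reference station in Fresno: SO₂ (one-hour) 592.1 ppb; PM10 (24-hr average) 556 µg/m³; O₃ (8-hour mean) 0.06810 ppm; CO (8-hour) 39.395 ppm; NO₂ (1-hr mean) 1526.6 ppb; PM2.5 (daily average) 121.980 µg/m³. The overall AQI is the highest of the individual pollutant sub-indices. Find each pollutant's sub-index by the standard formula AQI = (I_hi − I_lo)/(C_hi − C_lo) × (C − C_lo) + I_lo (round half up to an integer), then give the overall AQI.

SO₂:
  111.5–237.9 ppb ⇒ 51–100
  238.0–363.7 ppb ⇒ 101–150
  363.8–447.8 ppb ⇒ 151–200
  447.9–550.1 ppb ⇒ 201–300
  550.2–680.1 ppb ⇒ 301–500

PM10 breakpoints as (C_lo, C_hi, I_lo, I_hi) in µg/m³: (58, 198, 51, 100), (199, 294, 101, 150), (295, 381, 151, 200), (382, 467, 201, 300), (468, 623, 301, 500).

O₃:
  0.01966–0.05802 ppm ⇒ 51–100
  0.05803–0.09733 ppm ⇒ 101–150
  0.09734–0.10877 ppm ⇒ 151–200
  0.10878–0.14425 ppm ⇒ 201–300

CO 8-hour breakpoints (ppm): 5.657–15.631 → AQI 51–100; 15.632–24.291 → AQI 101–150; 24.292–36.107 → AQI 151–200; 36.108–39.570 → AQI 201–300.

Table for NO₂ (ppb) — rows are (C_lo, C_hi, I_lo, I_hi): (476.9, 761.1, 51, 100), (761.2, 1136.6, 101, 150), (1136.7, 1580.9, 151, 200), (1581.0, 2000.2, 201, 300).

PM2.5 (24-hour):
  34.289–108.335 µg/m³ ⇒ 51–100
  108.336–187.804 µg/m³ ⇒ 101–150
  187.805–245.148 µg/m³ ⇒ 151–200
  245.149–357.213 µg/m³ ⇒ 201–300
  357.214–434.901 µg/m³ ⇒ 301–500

414

SO₂: row 550.2–680.1 (AQI 301–500). (500−301)·(592.1−550.2)/(680.1−550.2) + 301 = 199·41.9/129.9 + 301 ≈ 365.19 → 365.
PM10: row 468–623 (AQI 301–500). (500−301)·(556−468)/(623−468) + 301 = 199·88/155 + 301 ≈ 413.98 → 414.
O₃: row 0.05803–0.09733 (AQI 101–150). (150−101)·(0.06810−0.05803)/(0.09733−0.05803) + 101 = 49·0.01007/0.03930 + 101 ≈ 113.56 → 114.
CO: row 36.108–39.570 (AQI 201–300). (300−201)·(39.395−36.108)/(39.570−36.108) + 201 = 99·3.287/3.462 + 201 ≈ 295.00 → 295.
NO₂: 1526.6 lies in 1136.7–1580.9, so I_lo=151, I_hi=200, C_lo=1136.7, C_hi=1580.9.
(200−151)/(1580.9−1136.7) × (1526.6−1136.7) + 151 = 49/444.2 × 389.9 + 151 ≈ 194.01 → 194.
PM2.5: 121.980 lies in 108.336–187.804, so I_lo=101, I_hi=150, C_lo=108.336, C_hi=187.804.
(150−101)/(187.804−108.336) × (121.980−108.336) + 101 = 49/79.468 × 13.644 + 101 ≈ 109.41 → 109.
Sub-indices: SO₂→365, PM10→414, O₃→114, CO→295, NO₂→194, PM2.5→109. Overall AQI = max = 414; dominant pollutant is PM10.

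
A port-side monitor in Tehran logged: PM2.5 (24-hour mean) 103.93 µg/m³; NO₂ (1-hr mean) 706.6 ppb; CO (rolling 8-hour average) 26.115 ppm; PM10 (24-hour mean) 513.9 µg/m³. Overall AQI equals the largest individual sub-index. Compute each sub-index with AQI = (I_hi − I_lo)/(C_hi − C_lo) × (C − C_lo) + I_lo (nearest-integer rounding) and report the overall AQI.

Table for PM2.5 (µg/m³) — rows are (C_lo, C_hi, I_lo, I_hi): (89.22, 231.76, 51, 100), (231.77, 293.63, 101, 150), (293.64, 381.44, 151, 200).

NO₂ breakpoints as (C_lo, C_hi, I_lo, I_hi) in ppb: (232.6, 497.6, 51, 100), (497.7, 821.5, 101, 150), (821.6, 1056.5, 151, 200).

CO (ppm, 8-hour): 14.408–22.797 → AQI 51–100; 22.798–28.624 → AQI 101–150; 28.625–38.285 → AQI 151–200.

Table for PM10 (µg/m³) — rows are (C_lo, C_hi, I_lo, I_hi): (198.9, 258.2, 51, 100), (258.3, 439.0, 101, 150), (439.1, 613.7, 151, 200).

172

PM2.5: 103.93 lies in 89.22–231.76, so I_lo=51, I_hi=100, C_lo=89.22, C_hi=231.76.
(100−51)/(231.76−89.22) × (103.93−89.22) + 51 = 49/142.54 × 14.71 + 51 ≈ 56.06 → 56.
NO₂: 706.6 ∈ [497.7, 821.5] ↔ index [101, 150].
101 + (706.6−497.7)·(150−101)/(821.5−497.7) = 101 + 208.9·49/323.8 ≈ 132.61, so AQI = 133.
CO 26.115: bracket 22.798–28.624 → index 101–150; slope 49/5.826, offset 3.317.
AQI = 101 + 49/5.826·3.317 ≈ 128.90 ⇒ 129.
PM10: 513.9 lies in 439.1–613.7, so I_lo=151, I_hi=200, C_lo=439.1, C_hi=613.7.
(200−151)/(613.7−439.1) × (513.9−439.1) + 151 = 49/174.6 × 74.8 + 151 ≈ 171.99 → 172.
Sub-indices: PM2.5→56, NO₂→133, CO→129, PM10→172. Overall AQI = max = 172; dominant pollutant is PM10.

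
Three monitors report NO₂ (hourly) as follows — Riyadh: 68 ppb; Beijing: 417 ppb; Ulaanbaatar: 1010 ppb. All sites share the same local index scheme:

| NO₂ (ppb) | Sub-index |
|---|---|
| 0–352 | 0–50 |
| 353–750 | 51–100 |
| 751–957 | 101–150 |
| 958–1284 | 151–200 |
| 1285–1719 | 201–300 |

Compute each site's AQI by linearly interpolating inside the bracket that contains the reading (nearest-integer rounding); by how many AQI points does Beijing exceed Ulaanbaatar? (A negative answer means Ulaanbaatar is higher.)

-100

Riyadh: 68 ∈ [0, 352] ↔ index [0, 50].
0 + (68−0)·(50−0)/(352−0) = 0 + 68·50/352 ≈ 9.66, so AQI = 10.
Beijing: 417 lies in 353–750, so I_lo=51, I_hi=100, C_lo=353, C_hi=750.
(100−51)/(750−353) × (417−353) + 51 = 49/397 × 64 + 51 ≈ 58.90 → 59.
Ulaanbaatar: 1010 ∈ [958, 1284] ↔ index [151, 200].
151 + (1010−958)·(200−151)/(1284−958) = 151 + 52·49/326 ≈ 158.82, so AQI = 159.
AQIs: Riyadh=10, Beijing=59, Ulaanbaatar=159. Beijing (59) − Ulaanbaatar (159) = -100.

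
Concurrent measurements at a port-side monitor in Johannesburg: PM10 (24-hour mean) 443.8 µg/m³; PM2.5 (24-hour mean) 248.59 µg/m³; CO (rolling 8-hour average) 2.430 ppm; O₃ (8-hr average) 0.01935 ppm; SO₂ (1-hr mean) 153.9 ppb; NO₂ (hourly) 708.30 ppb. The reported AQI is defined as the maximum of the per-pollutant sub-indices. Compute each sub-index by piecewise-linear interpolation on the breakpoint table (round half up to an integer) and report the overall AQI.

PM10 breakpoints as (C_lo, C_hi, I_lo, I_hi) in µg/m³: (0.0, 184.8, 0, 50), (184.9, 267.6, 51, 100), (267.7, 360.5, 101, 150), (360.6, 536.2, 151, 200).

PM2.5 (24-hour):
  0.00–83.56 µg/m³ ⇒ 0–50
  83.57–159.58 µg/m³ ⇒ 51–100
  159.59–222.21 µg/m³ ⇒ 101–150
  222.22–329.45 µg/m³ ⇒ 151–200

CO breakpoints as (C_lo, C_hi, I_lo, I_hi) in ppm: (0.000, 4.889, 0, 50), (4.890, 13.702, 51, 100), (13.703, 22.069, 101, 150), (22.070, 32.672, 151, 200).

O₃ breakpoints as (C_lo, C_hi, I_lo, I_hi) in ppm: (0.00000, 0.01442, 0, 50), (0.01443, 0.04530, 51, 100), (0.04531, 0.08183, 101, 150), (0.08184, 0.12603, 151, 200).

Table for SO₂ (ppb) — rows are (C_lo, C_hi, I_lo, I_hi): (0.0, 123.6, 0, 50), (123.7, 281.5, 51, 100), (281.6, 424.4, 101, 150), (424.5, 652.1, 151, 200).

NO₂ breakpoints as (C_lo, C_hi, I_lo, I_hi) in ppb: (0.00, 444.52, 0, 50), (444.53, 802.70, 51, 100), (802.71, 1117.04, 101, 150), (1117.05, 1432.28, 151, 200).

PM10: 443.8 lies in 360.6–536.2, so I_lo=151, I_hi=200, C_lo=360.6, C_hi=536.2.
(200−151)/(536.2−360.6) × (443.8−360.6) + 151 = 49/175.6 × 83.2 + 151 ≈ 174.22 → 174.
PM2.5: 248.59 ∈ [222.22, 329.45] ↔ index [151, 200].
151 + (248.59−222.22)·(200−151)/(329.45−222.22) = 151 + 26.37·49/107.23 ≈ 163.05, so AQI = 163.
CO: 2.430 lies in 0.000–4.889, so I_lo=0, I_hi=50, C_lo=0.000, C_hi=4.889.
(50−0)/(4.889−0.000) × (2.430−0.000) + 0 = 50/4.889 × 2.430 + 0 ≈ 24.85 → 25.
O₃: row 0.01443–0.04530 (AQI 51–100). (100−51)·(0.01935−0.01443)/(0.04530−0.01443) + 51 = 49·0.00492/0.03087 + 51 ≈ 58.81 → 59.
SO₂: row 123.7–281.5 (AQI 51–100). (100−51)·(153.9−123.7)/(281.5−123.7) + 51 = 49·30.2/157.8 + 51 ≈ 60.38 → 60.
NO₂: row 444.53–802.70 (AQI 51–100). (100−51)·(708.30−444.53)/(802.70−444.53) + 51 = 49·263.77/358.17 + 51 ≈ 87.09 → 87.
Sub-indices: PM10→174, PM2.5→163, CO→25, O₃→59, SO₂→60, NO₂→87. Overall AQI = max = 174; dominant pollutant is PM10.

174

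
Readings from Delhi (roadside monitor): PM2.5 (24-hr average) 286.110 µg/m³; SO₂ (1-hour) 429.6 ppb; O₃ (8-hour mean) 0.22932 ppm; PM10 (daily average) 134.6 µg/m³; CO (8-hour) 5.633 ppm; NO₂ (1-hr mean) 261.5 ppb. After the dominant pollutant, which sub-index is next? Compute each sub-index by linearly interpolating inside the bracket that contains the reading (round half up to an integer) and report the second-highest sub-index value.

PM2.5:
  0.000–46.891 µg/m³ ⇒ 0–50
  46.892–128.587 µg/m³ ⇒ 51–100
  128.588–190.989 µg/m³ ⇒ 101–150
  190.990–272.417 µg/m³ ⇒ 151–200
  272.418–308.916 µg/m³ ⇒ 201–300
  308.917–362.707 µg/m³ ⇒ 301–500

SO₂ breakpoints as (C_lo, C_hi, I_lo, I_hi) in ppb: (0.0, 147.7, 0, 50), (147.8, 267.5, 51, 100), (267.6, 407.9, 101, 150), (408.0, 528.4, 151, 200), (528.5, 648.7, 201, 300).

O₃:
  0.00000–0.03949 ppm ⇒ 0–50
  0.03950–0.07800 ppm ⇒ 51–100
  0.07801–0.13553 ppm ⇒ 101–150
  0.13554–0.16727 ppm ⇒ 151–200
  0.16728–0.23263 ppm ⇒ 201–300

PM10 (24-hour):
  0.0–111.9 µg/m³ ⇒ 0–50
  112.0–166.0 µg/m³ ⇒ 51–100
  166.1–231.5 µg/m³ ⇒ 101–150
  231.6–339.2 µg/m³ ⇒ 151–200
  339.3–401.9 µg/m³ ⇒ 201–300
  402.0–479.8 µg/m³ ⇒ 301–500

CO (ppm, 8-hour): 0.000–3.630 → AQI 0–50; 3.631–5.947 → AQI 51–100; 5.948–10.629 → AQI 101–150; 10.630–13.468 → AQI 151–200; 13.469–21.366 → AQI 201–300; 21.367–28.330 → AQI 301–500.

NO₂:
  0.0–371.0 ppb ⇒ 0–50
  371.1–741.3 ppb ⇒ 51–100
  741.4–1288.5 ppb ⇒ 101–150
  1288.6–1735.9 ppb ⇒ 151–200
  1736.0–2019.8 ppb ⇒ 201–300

PM2.5: 286.110 ∈ [272.418, 308.916] ↔ index [201, 300].
201 + (286.110−272.418)·(300−201)/(308.916−272.418) = 201 + 13.692·99/36.498 ≈ 238.14, so AQI = 238.
SO₂: row 408.0–528.4 (AQI 151–200). (200−151)·(429.6−408.0)/(528.4−408.0) + 151 = 49·21.6/120.4 + 151 ≈ 159.79 → 160.
O₃: 0.22932 ∈ [0.16728, 0.23263] ↔ index [201, 300].
201 + (0.22932−0.16728)·(300−201)/(0.23263−0.16728) = 201 + 0.06204·99/0.06535 ≈ 294.99, so AQI = 295.
PM10 134.6: bracket 112.0–166.0 → index 51–100; slope 49/54.0, offset 22.6.
AQI = 51 + 49/54.0·22.6 ≈ 71.51 ⇒ 72.
CO 5.633: bracket 3.631–5.947 → index 51–100; slope 49/2.316, offset 2.002.
AQI = 51 + 49/2.316·2.002 ≈ 93.36 ⇒ 93.
NO₂: row 0.0–371.0 (AQI 0–50). (50−0)·(261.5−0.0)/(371.0−0.0) + 0 = 50·261.5/371.0 + 0 ≈ 35.24 → 35.
Sub-indices: PM2.5→238, SO₂→160, O₃→295, PM10→72, CO→93, NO₂→35. Ranked high→low: 295, 238, 160, 93, 72, 35. Second-highest sub-index = 238.

238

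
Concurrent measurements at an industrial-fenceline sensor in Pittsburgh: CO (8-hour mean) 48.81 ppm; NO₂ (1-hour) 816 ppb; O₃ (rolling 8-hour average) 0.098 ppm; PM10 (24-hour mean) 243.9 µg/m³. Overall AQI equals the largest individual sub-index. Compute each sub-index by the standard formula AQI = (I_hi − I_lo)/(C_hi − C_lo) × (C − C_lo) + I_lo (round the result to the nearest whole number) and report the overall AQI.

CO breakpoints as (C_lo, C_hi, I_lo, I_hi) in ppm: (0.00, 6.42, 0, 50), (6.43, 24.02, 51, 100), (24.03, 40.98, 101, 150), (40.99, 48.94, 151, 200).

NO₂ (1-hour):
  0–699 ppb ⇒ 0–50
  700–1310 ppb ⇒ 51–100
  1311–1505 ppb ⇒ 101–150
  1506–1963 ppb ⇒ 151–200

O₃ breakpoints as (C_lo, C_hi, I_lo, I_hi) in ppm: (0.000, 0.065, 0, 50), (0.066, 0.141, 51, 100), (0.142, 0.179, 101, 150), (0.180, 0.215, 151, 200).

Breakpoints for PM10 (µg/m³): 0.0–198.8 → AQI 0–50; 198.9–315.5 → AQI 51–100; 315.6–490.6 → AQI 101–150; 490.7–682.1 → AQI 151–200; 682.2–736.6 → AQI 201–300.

CO 48.81: bracket 40.99–48.94 → index 151–200; slope 49/7.95, offset 7.82.
AQI = 151 + 49/7.95·7.82 ≈ 199.20 ⇒ 199.
NO₂: row 700–1310 (AQI 51–100). (100−51)·(816−700)/(1310−700) + 51 = 49·116/610 + 51 ≈ 60.32 → 60.
O₃: 0.098 lies in 0.066–0.141, so I_lo=51, I_hi=100, C_lo=0.066, C_hi=0.141.
(100−51)/(0.141−0.066) × (0.098−0.066) + 51 = 49/0.075 × 0.032 + 51 ≈ 71.91 → 72.
PM10: 243.9 ∈ [198.9, 315.5] ↔ index [51, 100].
51 + (243.9−198.9)·(100−51)/(315.5−198.9) = 51 + 45.0·49/116.6 ≈ 69.91, so AQI = 70.
Sub-indices: CO→199, NO₂→60, O₃→72, PM10→70. Overall AQI = max = 199; dominant pollutant is CO.

199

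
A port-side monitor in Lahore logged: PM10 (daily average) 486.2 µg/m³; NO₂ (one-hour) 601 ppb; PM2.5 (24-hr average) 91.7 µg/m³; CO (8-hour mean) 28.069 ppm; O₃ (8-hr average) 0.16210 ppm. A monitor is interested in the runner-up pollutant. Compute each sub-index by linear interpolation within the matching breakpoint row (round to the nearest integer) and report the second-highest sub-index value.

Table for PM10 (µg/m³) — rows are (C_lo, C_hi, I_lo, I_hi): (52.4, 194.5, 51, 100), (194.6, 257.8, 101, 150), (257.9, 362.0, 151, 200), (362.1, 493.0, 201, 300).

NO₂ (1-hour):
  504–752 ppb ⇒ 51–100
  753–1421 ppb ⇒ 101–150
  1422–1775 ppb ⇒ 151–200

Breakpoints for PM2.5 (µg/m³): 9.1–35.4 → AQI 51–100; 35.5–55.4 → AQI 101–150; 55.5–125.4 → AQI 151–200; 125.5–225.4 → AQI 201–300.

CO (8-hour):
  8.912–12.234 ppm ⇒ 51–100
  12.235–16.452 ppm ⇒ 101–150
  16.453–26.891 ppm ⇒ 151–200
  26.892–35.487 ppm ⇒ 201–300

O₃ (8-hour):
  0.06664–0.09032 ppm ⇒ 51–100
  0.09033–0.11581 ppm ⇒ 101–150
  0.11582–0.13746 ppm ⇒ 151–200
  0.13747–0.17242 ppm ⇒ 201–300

PM10: 486.2 lies in 362.1–493.0, so I_lo=201, I_hi=300, C_lo=362.1, C_hi=493.0.
(300−201)/(493.0−362.1) × (486.2−362.1) + 201 = 99/130.9 × 124.1 + 201 ≈ 294.86 → 295.
NO₂: 601 ∈ [504, 752] ↔ index [51, 100].
51 + (601−504)·(100−51)/(752−504) = 51 + 97·49/248 ≈ 70.17, so AQI = 70.
PM2.5: 91.7 lies in 55.5–125.4, so I_lo=151, I_hi=200, C_lo=55.5, C_hi=125.4.
(200−151)/(125.4−55.5) × (91.7−55.5) + 151 = 49/69.9 × 36.2 + 151 ≈ 176.38 → 176.
CO 28.069: bracket 26.892–35.487 → index 201–300; slope 99/8.595, offset 1.177.
AQI = 201 + 99/8.595·1.177 ≈ 214.56 ⇒ 215.
O₃ 0.16210: bracket 0.13747–0.17242 → index 201–300; slope 99/0.03495, offset 0.02463.
AQI = 201 + 99/0.03495·0.02463 ≈ 270.77 ⇒ 271.
Sub-indices: PM10→295, NO₂→70, PM2.5→176, CO→215, O₃→271. Ranked high→low: 295, 271, 215, 176, 70. Second-highest sub-index = 271.

271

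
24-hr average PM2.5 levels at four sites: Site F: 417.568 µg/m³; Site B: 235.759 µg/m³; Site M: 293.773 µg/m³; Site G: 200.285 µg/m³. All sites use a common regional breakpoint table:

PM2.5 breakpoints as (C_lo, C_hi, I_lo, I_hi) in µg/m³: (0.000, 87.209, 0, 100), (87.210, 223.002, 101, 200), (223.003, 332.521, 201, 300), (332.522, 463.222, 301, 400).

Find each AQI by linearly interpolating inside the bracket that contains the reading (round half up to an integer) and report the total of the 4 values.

1026

Site F: row 332.522–463.222 (AQI 301–400). (400−301)·(417.568−332.522)/(463.222−332.522) + 301 = 99·85.046/130.700 + 301 ≈ 365.42 → 365.
Site B: row 223.003–332.521 (AQI 201–300). (300−201)·(235.759−223.003)/(332.521−223.003) + 201 = 99·12.756/109.518 + 201 ≈ 212.53 → 213.
Site M: 293.773 ∈ [223.003, 332.521] ↔ index [201, 300].
201 + (293.773−223.003)·(300−201)/(332.521−223.003) = 201 + 70.770·99/109.518 ≈ 264.97, so AQI = 265.
Site G: row 87.210–223.002 (AQI 101–200). (200−101)·(200.285−87.210)/(223.002−87.210) + 101 = 99·113.075/135.792 + 101 ≈ 183.44 → 183.
AQIs: Site F=365, Site B=213, Site M=265, Site G=183. Sum = 365 + 213 + 265 + 183 = 1026.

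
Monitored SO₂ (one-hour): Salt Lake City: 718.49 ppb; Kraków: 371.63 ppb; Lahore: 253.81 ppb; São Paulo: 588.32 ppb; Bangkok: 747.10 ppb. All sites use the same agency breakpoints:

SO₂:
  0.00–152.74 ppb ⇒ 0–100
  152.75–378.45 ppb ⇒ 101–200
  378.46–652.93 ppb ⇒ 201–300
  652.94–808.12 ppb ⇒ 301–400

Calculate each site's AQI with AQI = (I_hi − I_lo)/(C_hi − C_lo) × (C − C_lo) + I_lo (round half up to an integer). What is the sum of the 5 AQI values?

1323

Salt Lake City: 718.49 ∈ [652.94, 808.12] ↔ index [301, 400].
301 + (718.49−652.94)·(400−301)/(808.12−652.94) = 301 + 65.55·99/155.18 ≈ 342.82, so AQI = 343.
Kraków: row 152.75–378.45 (AQI 101–200). (200−101)·(371.63−152.75)/(378.45−152.75) + 101 = 99·218.88/225.70 + 101 ≈ 197.01 → 197.
Lahore: 253.81 ∈ [152.75, 378.45] ↔ index [101, 200].
101 + (253.81−152.75)·(200−101)/(378.45−152.75) = 101 + 101.06·99/225.70 ≈ 145.33, so AQI = 145.
São Paulo: 588.32 lies in 378.46–652.93, so I_lo=201, I_hi=300, C_lo=378.46, C_hi=652.93.
(300−201)/(652.93−378.46) × (588.32−378.46) + 201 = 99/274.47 × 209.86 + 201 ≈ 276.70 → 277.
Bangkok 747.10: bracket 652.94–808.12 → index 301–400; slope 99/155.18, offset 94.16.
AQI = 301 + 99/155.18·94.16 ≈ 361.07 ⇒ 361.
AQIs: Salt Lake City=343, Kraków=197, Lahore=145, São Paulo=277, Bangkok=361. Sum = 343 + 197 + 145 + 277 + 361 = 1323.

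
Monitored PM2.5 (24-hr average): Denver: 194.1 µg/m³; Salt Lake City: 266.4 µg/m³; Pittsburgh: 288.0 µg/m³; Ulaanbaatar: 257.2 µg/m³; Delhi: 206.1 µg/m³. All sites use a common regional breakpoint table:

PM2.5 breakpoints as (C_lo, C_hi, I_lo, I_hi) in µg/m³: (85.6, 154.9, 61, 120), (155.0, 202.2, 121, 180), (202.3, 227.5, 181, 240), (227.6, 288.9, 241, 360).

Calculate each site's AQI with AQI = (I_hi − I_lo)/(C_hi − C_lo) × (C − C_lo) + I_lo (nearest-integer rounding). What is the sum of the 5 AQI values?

1332

Denver: 194.1 ∈ [155.0, 202.2] ↔ index [121, 180].
121 + (194.1−155.0)·(180−121)/(202.2−155.0) = 121 + 39.1·59/47.2 ≈ 169.88, so AQI = 170.
Salt Lake City: 266.4 ∈ [227.6, 288.9] ↔ index [241, 360].
241 + (266.4−227.6)·(360−241)/(288.9−227.6) = 241 + 38.8·119/61.3 ≈ 316.32, so AQI = 316.
Pittsburgh 288.0: bracket 227.6–288.9 → index 241–360; slope 119/61.3, offset 60.4.
AQI = 241 + 119/61.3·60.4 ≈ 358.25 ⇒ 358.
Ulaanbaatar: 257.2 lies in 227.6–288.9, so I_lo=241, I_hi=360, C_lo=227.6, C_hi=288.9.
(360−241)/(288.9−227.6) × (257.2−227.6) + 241 = 119/61.3 × 29.6 + 241 ≈ 298.46 → 298.
Delhi: row 202.3–227.5 (AQI 181–240). (240−181)·(206.1−202.3)/(227.5−202.3) + 181 = 59·3.8/25.2 + 181 ≈ 189.90 → 190.
AQIs: Denver=170, Salt Lake City=316, Pittsburgh=358, Ulaanbaatar=298, Delhi=190. Sum = 170 + 316 + 358 + 298 + 190 = 1332.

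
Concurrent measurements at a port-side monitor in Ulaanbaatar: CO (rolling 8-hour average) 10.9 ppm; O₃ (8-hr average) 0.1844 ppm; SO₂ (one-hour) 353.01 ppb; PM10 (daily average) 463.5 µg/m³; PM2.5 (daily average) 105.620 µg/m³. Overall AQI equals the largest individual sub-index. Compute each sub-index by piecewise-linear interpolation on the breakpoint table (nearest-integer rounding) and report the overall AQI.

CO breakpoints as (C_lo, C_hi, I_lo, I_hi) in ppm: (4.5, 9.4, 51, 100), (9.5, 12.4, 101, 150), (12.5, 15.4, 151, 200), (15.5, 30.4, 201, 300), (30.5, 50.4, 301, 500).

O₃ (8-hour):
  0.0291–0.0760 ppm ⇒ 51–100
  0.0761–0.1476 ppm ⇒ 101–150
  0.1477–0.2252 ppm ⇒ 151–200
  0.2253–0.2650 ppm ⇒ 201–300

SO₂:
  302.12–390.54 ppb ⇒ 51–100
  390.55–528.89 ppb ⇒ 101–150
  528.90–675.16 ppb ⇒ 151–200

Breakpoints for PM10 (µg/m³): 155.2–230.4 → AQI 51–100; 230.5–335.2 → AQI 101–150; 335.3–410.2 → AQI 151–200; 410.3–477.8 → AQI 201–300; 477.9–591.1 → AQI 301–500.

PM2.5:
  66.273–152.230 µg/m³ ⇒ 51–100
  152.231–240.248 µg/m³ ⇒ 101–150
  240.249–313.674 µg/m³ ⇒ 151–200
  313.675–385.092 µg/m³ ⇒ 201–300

279

CO 10.9: bracket 9.5–12.4 → index 101–150; slope 49/2.9, offset 1.4.
AQI = 101 + 49/2.9·1.4 ≈ 124.66 ⇒ 125.
O₃: 0.1844 ∈ [0.1477, 0.2252] ↔ index [151, 200].
151 + (0.1844−0.1477)·(200−151)/(0.2252−0.1477) = 151 + 0.0367·49/0.0775 ≈ 174.20, so AQI = 174.
SO₂: row 302.12–390.54 (AQI 51–100). (100−51)·(353.01−302.12)/(390.54−302.12) + 51 = 49·50.89/88.42 + 51 ≈ 79.20 → 79.
PM10: row 410.3–477.8 (AQI 201–300). (300−201)·(463.5−410.3)/(477.8−410.3) + 201 = 99·53.2/67.5 + 201 ≈ 279.03 → 279.
PM2.5: 105.620 lies in 66.273–152.230, so I_lo=51, I_hi=100, C_lo=66.273, C_hi=152.230.
(100−51)/(152.230−66.273) × (105.620−66.273) + 51 = 49/85.957 × 39.347 + 51 ≈ 73.43 → 73.
Sub-indices: CO→125, O₃→174, SO₂→79, PM10→279, PM2.5→73. Overall AQI = max = 279; dominant pollutant is PM10.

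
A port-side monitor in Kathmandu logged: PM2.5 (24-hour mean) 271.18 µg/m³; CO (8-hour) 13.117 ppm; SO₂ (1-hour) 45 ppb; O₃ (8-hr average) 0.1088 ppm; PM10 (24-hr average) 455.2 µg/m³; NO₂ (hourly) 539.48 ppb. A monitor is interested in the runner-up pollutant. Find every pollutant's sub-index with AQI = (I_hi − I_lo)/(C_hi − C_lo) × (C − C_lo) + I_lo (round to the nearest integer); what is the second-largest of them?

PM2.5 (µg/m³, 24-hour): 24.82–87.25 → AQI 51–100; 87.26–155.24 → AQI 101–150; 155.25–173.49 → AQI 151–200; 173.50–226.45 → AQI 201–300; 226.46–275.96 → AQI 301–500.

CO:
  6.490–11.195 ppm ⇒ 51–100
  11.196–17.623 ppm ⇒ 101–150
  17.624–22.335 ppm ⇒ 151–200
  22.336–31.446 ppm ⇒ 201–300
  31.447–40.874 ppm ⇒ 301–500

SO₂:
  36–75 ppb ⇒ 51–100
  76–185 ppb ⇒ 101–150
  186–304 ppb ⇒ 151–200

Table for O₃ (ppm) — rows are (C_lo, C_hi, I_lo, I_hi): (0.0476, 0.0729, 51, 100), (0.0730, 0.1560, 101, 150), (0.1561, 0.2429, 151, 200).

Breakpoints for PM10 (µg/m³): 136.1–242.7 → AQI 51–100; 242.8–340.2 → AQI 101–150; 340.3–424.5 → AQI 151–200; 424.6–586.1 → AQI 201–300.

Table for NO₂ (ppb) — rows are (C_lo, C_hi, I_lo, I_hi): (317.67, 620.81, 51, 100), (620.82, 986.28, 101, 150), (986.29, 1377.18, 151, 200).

PM2.5: row 226.46–275.96 (AQI 301–500). (500−301)·(271.18−226.46)/(275.96−226.46) + 301 = 199·44.72/49.50 + 301 ≈ 480.78 → 481.
CO: 13.117 ∈ [11.196, 17.623] ↔ index [101, 150].
101 + (13.117−11.196)·(150−101)/(17.623−11.196) = 101 + 1.921·49/6.427 ≈ 115.65, so AQI = 116.
SO₂: 45 ∈ [36, 75] ↔ index [51, 100].
51 + (45−36)·(100−51)/(75−36) = 51 + 9·49/39 ≈ 62.31, so AQI = 62.
O₃: row 0.0730–0.1560 (AQI 101–150). (150−101)·(0.1088−0.0730)/(0.1560−0.0730) + 101 = 49·0.0358/0.0830 + 101 ≈ 122.13 → 122.
PM10: 455.2 ∈ [424.6, 586.1] ↔ index [201, 300].
201 + (455.2−424.6)·(300−201)/(586.1−424.6) = 201 + 30.6·99/161.5 ≈ 219.76, so AQI = 220.
NO₂: 539.48 lies in 317.67–620.81, so I_lo=51, I_hi=100, C_lo=317.67, C_hi=620.81.
(100−51)/(620.81−317.67) × (539.48−317.67) + 51 = 49/303.14 × 221.81 + 51 ≈ 86.85 → 87.
Sub-indices: PM2.5→481, CO→116, SO₂→62, O₃→122, PM10→220, NO₂→87. Ranked high→low: 481, 220, 122, 116, 87, 62. Second-highest sub-index = 220.

220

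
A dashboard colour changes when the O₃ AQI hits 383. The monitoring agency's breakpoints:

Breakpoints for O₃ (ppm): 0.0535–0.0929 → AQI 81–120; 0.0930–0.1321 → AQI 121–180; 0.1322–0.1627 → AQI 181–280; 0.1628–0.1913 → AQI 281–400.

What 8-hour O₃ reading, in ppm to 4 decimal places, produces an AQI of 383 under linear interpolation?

AQI 383 lies in the 281–400 band, which corresponds to 0.1628–0.1913 ppm.
C = 0.1628 + (383−281)×(0.1913−0.1628)/(400−281) = 0.1628 + 102×0.0285/119 ≈ 0.187229 ppm → 0.1872 ppm to 4 dp.

0.1872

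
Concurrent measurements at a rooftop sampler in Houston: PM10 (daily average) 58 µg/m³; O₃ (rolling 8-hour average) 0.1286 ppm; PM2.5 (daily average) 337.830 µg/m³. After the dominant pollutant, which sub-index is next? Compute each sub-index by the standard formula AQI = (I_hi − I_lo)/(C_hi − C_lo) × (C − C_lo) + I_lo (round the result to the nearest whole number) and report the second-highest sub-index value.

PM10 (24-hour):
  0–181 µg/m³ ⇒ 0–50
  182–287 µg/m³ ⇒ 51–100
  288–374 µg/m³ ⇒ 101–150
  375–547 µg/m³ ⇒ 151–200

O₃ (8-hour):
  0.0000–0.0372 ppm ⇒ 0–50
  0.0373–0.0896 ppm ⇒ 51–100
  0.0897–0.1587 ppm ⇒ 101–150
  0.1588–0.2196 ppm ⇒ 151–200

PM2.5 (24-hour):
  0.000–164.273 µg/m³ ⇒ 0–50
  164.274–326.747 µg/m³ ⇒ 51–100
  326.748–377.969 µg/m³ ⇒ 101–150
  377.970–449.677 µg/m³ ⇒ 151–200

112

PM10: 58 ∈ [0, 181] ↔ index [0, 50].
0 + (58−0)·(50−0)/(181−0) = 0 + 58·50/181 ≈ 16.02, so AQI = 16.
O₃: 0.1286 lies in 0.0897–0.1587, so I_lo=101, I_hi=150, C_lo=0.0897, C_hi=0.1587.
(150−101)/(0.1587−0.0897) × (0.1286−0.0897) + 101 = 49/0.0690 × 0.0389 + 101 ≈ 128.62 → 129.
PM2.5: row 326.748–377.969 (AQI 101–150). (150−101)·(337.830−326.748)/(377.969−326.748) + 101 = 49·11.082/51.221 + 101 ≈ 111.60 → 112.
Sub-indices: PM10→16, O₃→129, PM2.5→112. Ranked high→low: 129, 112, 16. Second-highest sub-index = 112.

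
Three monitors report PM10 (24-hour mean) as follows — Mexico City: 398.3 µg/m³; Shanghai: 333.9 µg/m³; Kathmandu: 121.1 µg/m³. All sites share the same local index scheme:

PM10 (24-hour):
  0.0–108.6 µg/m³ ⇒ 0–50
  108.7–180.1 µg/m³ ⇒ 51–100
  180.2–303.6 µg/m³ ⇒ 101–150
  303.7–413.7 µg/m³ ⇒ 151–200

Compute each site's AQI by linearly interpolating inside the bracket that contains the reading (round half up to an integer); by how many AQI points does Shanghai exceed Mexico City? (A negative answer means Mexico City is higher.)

Mexico City 398.3: bracket 303.7–413.7 → index 151–200; slope 49/110.0, offset 94.6.
AQI = 151 + 49/110.0·94.6 ≈ 193.14 ⇒ 193.
Shanghai: 333.9 lies in 303.7–413.7, so I_lo=151, I_hi=200, C_lo=303.7, C_hi=413.7.
(200−151)/(413.7−303.7) × (333.9−303.7) + 151 = 49/110.0 × 30.2 + 151 ≈ 164.45 → 164.
Kathmandu: 121.1 ∈ [108.7, 180.1] ↔ index [51, 100].
51 + (121.1−108.7)·(100−51)/(180.1−108.7) = 51 + 12.4·49/71.4 ≈ 59.51, so AQI = 60.
AQIs: Mexico City=193, Shanghai=164, Kathmandu=60. Shanghai (164) − Mexico City (193) = -29.

-29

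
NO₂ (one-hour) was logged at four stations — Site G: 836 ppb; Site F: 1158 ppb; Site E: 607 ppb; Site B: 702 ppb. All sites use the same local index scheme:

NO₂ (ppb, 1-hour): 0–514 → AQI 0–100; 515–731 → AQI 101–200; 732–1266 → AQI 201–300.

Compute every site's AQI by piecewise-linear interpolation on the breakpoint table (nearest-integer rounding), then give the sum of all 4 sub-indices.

Site G: row 732–1266 (AQI 201–300). (300−201)·(836−732)/(1266−732) + 201 = 99·104/534 + 201 ≈ 220.28 → 220.
Site F: 1158 lies in 732–1266, so I_lo=201, I_hi=300, C_lo=732, C_hi=1266.
(300−201)/(1266−732) × (1158−732) + 201 = 99/534 × 426 + 201 ≈ 279.98 → 280.
Site E: row 515–731 (AQI 101–200). (200−101)·(607−515)/(731−515) + 101 = 99·92/216 + 101 ≈ 143.17 → 143.
Site B: 702 lies in 515–731, so I_lo=101, I_hi=200, C_lo=515, C_hi=731.
(200−101)/(731−515) × (702−515) + 101 = 99/216 × 187 + 101 ≈ 186.71 → 187.
AQIs: Site G=220, Site F=280, Site E=143, Site B=187. Sum = 220 + 280 + 143 + 187 = 830.

830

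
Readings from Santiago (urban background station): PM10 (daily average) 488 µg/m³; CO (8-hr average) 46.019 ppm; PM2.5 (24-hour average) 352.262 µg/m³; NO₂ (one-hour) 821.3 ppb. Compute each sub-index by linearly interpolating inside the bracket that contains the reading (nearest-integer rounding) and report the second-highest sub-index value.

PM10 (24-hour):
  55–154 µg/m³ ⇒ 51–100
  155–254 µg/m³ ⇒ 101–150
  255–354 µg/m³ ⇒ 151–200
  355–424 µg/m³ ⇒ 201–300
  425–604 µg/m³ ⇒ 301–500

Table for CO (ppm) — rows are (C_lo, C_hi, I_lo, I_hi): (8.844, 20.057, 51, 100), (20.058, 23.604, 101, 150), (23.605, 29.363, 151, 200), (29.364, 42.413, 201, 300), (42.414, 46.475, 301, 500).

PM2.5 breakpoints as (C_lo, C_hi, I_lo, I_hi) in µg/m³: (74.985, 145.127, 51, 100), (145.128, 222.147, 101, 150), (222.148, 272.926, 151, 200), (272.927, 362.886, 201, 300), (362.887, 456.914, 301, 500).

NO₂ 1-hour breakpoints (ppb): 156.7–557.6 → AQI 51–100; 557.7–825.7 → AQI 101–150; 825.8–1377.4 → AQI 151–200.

371

PM10: 488 lies in 425–604, so I_lo=301, I_hi=500, C_lo=425, C_hi=604.
(500−301)/(604−425) × (488−425) + 301 = 199/179 × 63 + 301 ≈ 371.04 → 371.
CO: 46.019 ∈ [42.414, 46.475] ↔ index [301, 500].
301 + (46.019−42.414)·(500−301)/(46.475−42.414) = 301 + 3.605·199/4.061 ≈ 477.65, so AQI = 478.
PM2.5: 352.262 ∈ [272.927, 362.886] ↔ index [201, 300].
201 + (352.262−272.927)·(300−201)/(362.886−272.927) = 201 + 79.335·99/89.959 ≈ 288.31, so AQI = 288.
NO₂: 821.3 lies in 557.7–825.7, so I_lo=101, I_hi=150, C_lo=557.7, C_hi=825.7.
(150−101)/(825.7−557.7) × (821.3−557.7) + 101 = 49/268.0 × 263.6 + 101 ≈ 149.20 → 149.
Sub-indices: PM10→371, CO→478, PM2.5→288, NO₂→149. Ranked high→low: 478, 371, 288, 149. Second-highest sub-index = 371.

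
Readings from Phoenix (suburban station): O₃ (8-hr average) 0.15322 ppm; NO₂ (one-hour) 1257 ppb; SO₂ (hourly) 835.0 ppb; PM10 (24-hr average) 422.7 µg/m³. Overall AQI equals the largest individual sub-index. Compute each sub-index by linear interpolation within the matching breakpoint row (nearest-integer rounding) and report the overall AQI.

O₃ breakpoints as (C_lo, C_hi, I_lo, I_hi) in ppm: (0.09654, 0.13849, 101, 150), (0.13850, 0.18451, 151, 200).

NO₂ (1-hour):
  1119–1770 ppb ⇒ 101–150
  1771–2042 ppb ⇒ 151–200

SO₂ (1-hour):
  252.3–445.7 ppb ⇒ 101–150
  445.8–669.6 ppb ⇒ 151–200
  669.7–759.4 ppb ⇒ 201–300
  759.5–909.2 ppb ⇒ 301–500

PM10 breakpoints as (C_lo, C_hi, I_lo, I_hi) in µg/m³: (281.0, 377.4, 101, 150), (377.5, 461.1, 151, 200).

O₃: row 0.13850–0.18451 (AQI 151–200). (200−151)·(0.15322−0.13850)/(0.18451−0.13850) + 151 = 49·0.01472/0.04601 + 151 ≈ 166.68 → 167.
NO₂ 1257: bracket 1119–1770 → index 101–150; slope 49/651, offset 138.
AQI = 101 + 49/651·138 ≈ 111.39 ⇒ 111.
SO₂ 835.0: bracket 759.5–909.2 → index 301–500; slope 199/149.7, offset 75.5.
AQI = 301 + 199/149.7·75.5 ≈ 401.36 ⇒ 401.
PM10 422.7: bracket 377.5–461.1 → index 151–200; slope 49/83.6, offset 45.2.
AQI = 151 + 49/83.6·45.2 ≈ 177.49 ⇒ 177.
Sub-indices: O₃→167, NO₂→111, SO₂→401, PM10→177. Overall AQI = max = 401; dominant pollutant is SO₂.

401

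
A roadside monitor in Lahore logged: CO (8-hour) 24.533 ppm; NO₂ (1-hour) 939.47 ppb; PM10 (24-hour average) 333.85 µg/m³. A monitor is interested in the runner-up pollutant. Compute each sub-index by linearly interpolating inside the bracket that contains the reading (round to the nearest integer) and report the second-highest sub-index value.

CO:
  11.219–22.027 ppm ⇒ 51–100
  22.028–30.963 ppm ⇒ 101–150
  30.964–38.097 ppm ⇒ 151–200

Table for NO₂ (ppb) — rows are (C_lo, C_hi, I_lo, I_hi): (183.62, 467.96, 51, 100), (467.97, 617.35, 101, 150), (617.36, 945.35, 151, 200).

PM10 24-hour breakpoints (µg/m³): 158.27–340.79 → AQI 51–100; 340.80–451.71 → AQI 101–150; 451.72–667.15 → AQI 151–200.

115

CO: 24.533 ∈ [22.028, 30.963] ↔ index [101, 150].
101 + (24.533−22.028)·(150−101)/(30.963−22.028) = 101 + 2.505·49/8.935 ≈ 114.74, so AQI = 115.
NO₂: row 617.36–945.35 (AQI 151–200). (200−151)·(939.47−617.36)/(945.35−617.36) + 151 = 49·322.11/327.99 + 151 ≈ 199.12 → 199.
PM10: 333.85 ∈ [158.27, 340.79] ↔ index [51, 100].
51 + (333.85−158.27)·(100−51)/(340.79−158.27) = 51 + 175.58·49/182.52 ≈ 98.14, so AQI = 98.
Sub-indices: CO→115, NO₂→199, PM10→98. Ranked high→low: 199, 115, 98. Second-highest sub-index = 115.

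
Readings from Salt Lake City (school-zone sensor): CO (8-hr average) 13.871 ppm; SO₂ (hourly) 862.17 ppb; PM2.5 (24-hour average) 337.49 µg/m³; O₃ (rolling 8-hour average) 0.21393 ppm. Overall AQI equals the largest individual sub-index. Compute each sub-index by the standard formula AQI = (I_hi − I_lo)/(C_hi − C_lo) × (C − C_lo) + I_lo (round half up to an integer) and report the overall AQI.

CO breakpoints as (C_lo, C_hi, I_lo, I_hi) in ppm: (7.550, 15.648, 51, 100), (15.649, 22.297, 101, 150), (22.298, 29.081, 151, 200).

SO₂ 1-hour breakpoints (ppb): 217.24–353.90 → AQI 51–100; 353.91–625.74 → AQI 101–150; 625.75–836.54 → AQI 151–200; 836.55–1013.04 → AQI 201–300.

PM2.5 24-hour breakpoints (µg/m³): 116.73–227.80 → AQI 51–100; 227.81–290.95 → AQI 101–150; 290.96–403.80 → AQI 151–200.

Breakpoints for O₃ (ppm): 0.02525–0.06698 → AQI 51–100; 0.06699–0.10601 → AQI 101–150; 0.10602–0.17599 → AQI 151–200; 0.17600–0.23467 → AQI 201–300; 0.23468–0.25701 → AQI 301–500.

265

CO: 13.871 lies in 7.550–15.648, so I_lo=51, I_hi=100, C_lo=7.550, C_hi=15.648.
(100−51)/(15.648−7.550) × (13.871−7.550) + 51 = 49/8.098 × 6.321 + 51 ≈ 89.25 → 89.
SO₂ 862.17: bracket 836.55–1013.04 → index 201–300; slope 99/176.49, offset 25.62.
AQI = 201 + 99/176.49·25.62 ≈ 215.37 ⇒ 215.
PM2.5: 337.49 ∈ [290.96, 403.80] ↔ index [151, 200].
151 + (337.49−290.96)·(200−151)/(403.80−290.96) = 151 + 46.53·49/112.84 ≈ 171.21, so AQI = 171.
O₃: 0.21393 ∈ [0.17600, 0.23467] ↔ index [201, 300].
201 + (0.21393−0.17600)·(300−201)/(0.23467−0.17600) = 201 + 0.03793·99/0.05867 ≈ 265.00, so AQI = 265.
Sub-indices: CO→89, SO₂→215, PM2.5→171, O₃→265. Overall AQI = max = 265; dominant pollutant is O₃.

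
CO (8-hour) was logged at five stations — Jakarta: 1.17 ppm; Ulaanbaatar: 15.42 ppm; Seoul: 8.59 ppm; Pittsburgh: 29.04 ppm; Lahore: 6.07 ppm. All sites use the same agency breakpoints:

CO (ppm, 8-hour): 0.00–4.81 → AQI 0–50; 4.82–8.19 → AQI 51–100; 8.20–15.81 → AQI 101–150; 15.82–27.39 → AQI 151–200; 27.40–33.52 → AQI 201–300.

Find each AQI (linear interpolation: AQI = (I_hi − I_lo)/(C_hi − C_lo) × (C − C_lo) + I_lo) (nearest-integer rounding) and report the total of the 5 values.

Jakarta: 1.17 ∈ [0.00, 4.81] ↔ index [0, 50].
0 + (1.17−0.00)·(50−0)/(4.81−0.00) = 0 + 1.17·50/4.81 ≈ 12.16, so AQI = 12.
Ulaanbaatar: 15.42 ∈ [8.20, 15.81] ↔ index [101, 150].
101 + (15.42−8.20)·(150−101)/(15.81−8.20) = 101 + 7.22·49/7.61 ≈ 147.49, so AQI = 147.
Seoul: row 8.20–15.81 (AQI 101–150). (150−101)·(8.59−8.20)/(15.81−8.20) + 101 = 49·0.39/7.61 + 101 ≈ 103.51 → 104.
Pittsburgh: 29.04 lies in 27.40–33.52, so I_lo=201, I_hi=300, C_lo=27.40, C_hi=33.52.
(300−201)/(33.52−27.40) × (29.04−27.40) + 201 = 99/6.12 × 1.64 + 201 ≈ 227.53 → 228.
Lahore: row 4.82–8.19 (AQI 51–100). (100−51)·(6.07−4.82)/(8.19−4.82) + 51 = 49·1.25/3.37 + 51 ≈ 69.18 → 69.
AQIs: Jakarta=12, Ulaanbaatar=147, Seoul=104, Pittsburgh=228, Lahore=69. Sum = 12 + 147 + 104 + 228 + 69 = 560.

560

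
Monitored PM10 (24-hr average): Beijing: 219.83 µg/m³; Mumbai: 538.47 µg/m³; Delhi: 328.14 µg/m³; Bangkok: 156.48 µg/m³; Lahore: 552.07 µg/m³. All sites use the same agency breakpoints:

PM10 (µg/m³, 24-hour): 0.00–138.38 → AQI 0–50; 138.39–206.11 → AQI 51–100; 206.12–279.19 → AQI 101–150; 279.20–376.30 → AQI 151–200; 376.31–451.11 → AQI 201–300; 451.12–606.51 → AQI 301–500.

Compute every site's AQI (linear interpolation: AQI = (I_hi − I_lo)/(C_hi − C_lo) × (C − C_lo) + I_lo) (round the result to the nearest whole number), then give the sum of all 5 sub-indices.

1193

Beijing: 219.83 lies in 206.12–279.19, so I_lo=101, I_hi=150, C_lo=206.12, C_hi=279.19.
(150−101)/(279.19−206.12) × (219.83−206.12) + 101 = 49/73.07 × 13.71 + 101 ≈ 110.19 → 110.
Mumbai 538.47: bracket 451.12–606.51 → index 301–500; slope 199/155.39, offset 87.35.
AQI = 301 + 199/155.39·87.35 ≈ 412.86 ⇒ 413.
Delhi: 328.14 lies in 279.20–376.30, so I_lo=151, I_hi=200, C_lo=279.20, C_hi=376.30.
(200−151)/(376.30−279.20) × (328.14−279.20) + 151 = 49/97.10 × 48.94 + 151 ≈ 175.70 → 176.
Bangkok: 156.48 lies in 138.39–206.11, so I_lo=51, I_hi=100, C_lo=138.39, C_hi=206.11.
(100−51)/(206.11−138.39) × (156.48−138.39) + 51 = 49/67.72 × 18.09 + 51 ≈ 64.09 → 64.
Lahore: 552.07 ∈ [451.12, 606.51] ↔ index [301, 500].
301 + (552.07−451.12)·(500−301)/(606.51−451.12) = 301 + 100.95·199/155.39 ≈ 430.28, so AQI = 430.
AQIs: Beijing=110, Mumbai=413, Delhi=176, Bangkok=64, Lahore=430. Sum = 110 + 413 + 176 + 64 + 430 = 1193.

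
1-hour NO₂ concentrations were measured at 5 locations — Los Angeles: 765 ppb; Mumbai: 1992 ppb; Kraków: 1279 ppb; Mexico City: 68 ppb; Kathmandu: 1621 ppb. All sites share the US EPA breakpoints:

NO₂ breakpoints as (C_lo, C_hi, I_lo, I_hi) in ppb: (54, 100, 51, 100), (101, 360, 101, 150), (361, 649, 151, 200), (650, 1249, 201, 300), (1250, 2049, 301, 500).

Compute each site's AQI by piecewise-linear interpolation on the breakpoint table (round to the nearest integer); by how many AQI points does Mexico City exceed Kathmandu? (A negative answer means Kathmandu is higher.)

-327

Los Angeles: 765 ∈ [650, 1249] ↔ index [201, 300].
201 + (765−650)·(300−201)/(1249−650) = 201 + 115·99/599 ≈ 220.01, so AQI = 220.
Mumbai: 1992 ∈ [1250, 2049] ↔ index [301, 500].
301 + (1992−1250)·(500−301)/(2049−1250) = 301 + 742·199/799 ≈ 485.80, so AQI = 486.
Kraków: 1279 ∈ [1250, 2049] ↔ index [301, 500].
301 + (1279−1250)·(500−301)/(2049−1250) = 301 + 29·199/799 ≈ 308.22, so AQI = 308.
Mexico City: 68 lies in 54–100, so I_lo=51, I_hi=100, C_lo=54, C_hi=100.
(100−51)/(100−54) × (68−54) + 51 = 49/46 × 14 + 51 ≈ 65.91 → 66.
Kathmandu: row 1250–2049 (AQI 301–500). (500−301)·(1621−1250)/(2049−1250) + 301 = 199·371/799 + 301 ≈ 393.40 → 393.
AQIs: Los Angeles=220, Mumbai=486, Kraków=308, Mexico City=66, Kathmandu=393. Mexico City (66) − Kathmandu (393) = -327.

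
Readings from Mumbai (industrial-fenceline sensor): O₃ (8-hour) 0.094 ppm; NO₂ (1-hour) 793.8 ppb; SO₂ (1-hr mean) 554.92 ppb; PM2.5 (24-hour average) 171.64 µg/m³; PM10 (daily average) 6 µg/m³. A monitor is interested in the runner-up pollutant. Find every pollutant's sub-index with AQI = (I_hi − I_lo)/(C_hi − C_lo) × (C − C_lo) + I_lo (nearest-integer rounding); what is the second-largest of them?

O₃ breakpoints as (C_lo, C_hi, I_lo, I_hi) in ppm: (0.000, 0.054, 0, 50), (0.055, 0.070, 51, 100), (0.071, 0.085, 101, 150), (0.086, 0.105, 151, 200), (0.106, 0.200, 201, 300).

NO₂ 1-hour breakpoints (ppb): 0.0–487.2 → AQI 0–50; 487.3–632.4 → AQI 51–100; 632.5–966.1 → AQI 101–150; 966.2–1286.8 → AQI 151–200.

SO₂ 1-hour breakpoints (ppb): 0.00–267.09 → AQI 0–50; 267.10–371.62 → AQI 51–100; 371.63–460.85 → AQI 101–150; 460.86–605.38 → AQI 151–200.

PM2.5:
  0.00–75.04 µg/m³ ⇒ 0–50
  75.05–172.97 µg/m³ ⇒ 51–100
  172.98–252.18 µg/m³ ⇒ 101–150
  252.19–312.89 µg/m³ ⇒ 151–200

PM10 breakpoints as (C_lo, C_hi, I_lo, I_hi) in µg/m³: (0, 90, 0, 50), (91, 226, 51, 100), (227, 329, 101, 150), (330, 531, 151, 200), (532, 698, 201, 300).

172

O₃: 0.094 lies in 0.086–0.105, so I_lo=151, I_hi=200, C_lo=0.086, C_hi=0.105.
(200−151)/(0.105−0.086) × (0.094−0.086) + 151 = 49/0.019 × 0.008 + 151 ≈ 171.63 → 172.
NO₂: row 632.5–966.1 (AQI 101–150). (150−101)·(793.8−632.5)/(966.1−632.5) + 101 = 49·161.3/333.6 + 101 ≈ 124.69 → 125.
SO₂ 554.92: bracket 460.86–605.38 → index 151–200; slope 49/144.52, offset 94.06.
AQI = 151 + 49/144.52·94.06 ≈ 182.89 ⇒ 183.
PM2.5 171.64: bracket 75.05–172.97 → index 51–100; slope 49/97.92, offset 96.59.
AQI = 51 + 49/97.92·96.59 ≈ 99.33 ⇒ 99.
PM10: row 0–90 (AQI 0–50). (50−0)·(6−0)/(90−0) + 0 = 50·6/90 + 0 ≈ 3.33 → 3.
Sub-indices: O₃→172, NO₂→125, SO₂→183, PM2.5→99, PM10→3. Ranked high→low: 183, 172, 125, 99, 3. Second-highest sub-index = 172.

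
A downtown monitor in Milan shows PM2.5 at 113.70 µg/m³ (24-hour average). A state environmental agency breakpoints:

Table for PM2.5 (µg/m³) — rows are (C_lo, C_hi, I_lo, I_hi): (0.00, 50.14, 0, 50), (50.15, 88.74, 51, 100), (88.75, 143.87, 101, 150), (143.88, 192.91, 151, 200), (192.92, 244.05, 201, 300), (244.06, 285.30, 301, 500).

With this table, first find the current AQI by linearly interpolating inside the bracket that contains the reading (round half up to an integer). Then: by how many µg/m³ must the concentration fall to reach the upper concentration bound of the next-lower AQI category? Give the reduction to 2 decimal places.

PM2.5 113.70: bracket 88.75–143.87 → index 101–150; slope 49/55.12, offset 24.95.
AQI = 101 + 49/55.12·24.95 ≈ 123.18 ⇒ 123.
Current AQI 123 is in the Unhealthy for Sensitive Groups range (101–150). The next-lower category tops out at AQI 100, whose upper concentration bound is 88.74 µg/m³.
Reduction needed = 113.70 − 88.74 = 24.96 µg/m³.

24.96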